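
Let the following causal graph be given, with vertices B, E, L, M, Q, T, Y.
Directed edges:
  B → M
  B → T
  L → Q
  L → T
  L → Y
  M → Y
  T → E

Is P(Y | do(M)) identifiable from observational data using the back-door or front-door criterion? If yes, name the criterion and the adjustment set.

desc(M)\{M}={Y}; candidates ⊆ {B,E,L,Q,T}.
∅: M⊥Y given ∅ in G with M→· removed — back-door holds.
P(Y|do(M)) = P(Y|M) — no adjustment needed.

P(Y|do(M)): backdoor, adjust for ∅.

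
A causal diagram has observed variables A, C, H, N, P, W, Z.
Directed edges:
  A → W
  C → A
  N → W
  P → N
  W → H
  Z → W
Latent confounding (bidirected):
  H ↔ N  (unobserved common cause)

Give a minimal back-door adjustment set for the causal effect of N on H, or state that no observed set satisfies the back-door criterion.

N→H: no observed back-door set.

desc(N)\{N}={H,W}; candidates ⊆ {A,C,P,Z}.
N↔H: latent back-door arc(s) into N.
size 0: {}; under {} N still reaches {H,P} ∋ H.
size 1: {A}, {C}, {P} …(+1); under {A} N still reaches {H,P} ∋ H.
size 2: {A,C}, {A,P}, {A,Z} …(+3); under {A,C} N still reaches {H,P} ∋ H.
N↔H cannot be blocked by any observed set — no back-door set.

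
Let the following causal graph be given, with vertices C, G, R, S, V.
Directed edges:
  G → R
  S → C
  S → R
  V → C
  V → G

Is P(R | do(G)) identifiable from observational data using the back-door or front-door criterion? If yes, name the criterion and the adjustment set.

P(R|do(G)): backdoor, adjust for ∅.

desc(G)\{G}={R}; candidates ⊆ {C,S,V}.
∅: G⊥R given ∅ in G with G→· removed — back-door holds.
P(R|do(G)) = P(R|G) — no adjustment needed.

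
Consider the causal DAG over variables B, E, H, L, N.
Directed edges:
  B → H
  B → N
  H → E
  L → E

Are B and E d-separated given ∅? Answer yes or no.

Bayes-Ball from B | ∅ reaches {E,H,N}.
E ∈ reach(B|∅) ⇒ B ⊥̸ E | ∅.

No — B and E are d-connected given ∅.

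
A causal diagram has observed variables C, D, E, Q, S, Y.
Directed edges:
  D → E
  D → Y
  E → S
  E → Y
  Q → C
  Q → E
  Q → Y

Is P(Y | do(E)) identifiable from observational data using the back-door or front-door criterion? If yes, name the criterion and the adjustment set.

desc(E)\{E}={S,Y}; candidates ⊆ {C,D,Q}.
size 0: {}; under {} E still reaches {C,D,Q,Y} ∋ Y.
size 1: {C}, {D}, {Q}; under {C} E still reaches {D,Q,Y} ∋ Y.
{D,Q}: E⊥Y given {D,Q} in G with E→· removed — back-door holds.
P(Y|do(E)) = Σ_{D,Q} P(Y|E,D,Q)·P(D,Q).

P(Y|do(E)): backdoor, adjust for {D, Q}.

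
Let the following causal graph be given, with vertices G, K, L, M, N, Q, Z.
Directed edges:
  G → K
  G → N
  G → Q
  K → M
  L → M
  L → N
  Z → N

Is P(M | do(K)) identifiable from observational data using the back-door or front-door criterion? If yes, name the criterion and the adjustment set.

P(M|do(K)): backdoor, adjust for ∅.

desc(K)\{K}={M}; candidates ⊆ {G,L,N,Q,Z}.
∅: K⊥M given ∅ in G with K→· removed — back-door holds.
P(M|do(K)) = P(M|K) — no adjustment needed.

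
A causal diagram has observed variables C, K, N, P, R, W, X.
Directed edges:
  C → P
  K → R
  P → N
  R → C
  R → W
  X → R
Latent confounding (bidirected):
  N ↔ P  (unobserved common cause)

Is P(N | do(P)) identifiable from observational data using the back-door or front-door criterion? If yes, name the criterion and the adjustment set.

desc(P)\{P}={N}; candidates ⊆ {C,K,R,W,X}.
P↔N: latent back-door arc(s) into P.
size 0: {}; under {} P still reaches {C,K,N,R,W,X} ∋ N.
size 1: {C}, {K}, {R} …(+2); under {C} P still reaches {N} ∋ N.
size 2: {C,K}, {C,R}, {C,W} …(+7); under {C,K} P still reaches {N} ∋ N.
P↔N cannot be blocked by any observed set — no back-door set.
No mediator lies on a directed P→…→N path.
Neither criterion identifies P(N|do(P)) in this graph.

P(N|do(P)): not identifiable (no BD/FD set).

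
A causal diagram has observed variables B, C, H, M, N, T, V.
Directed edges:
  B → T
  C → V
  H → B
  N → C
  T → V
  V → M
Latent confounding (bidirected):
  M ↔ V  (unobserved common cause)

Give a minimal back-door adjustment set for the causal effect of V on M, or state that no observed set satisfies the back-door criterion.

V→M: no observed back-door set.

desc(V)\{V}={M}; candidates ⊆ {B,C,H,N,T}.
V↔M: latent back-door arc(s) into V.
size 0: {}; under {} V still reaches {B,C,H,M,N,T} ∋ M.
size 1: {B}, {C}, {H} …(+2); under {B} V still reaches {C,M,N,T} ∋ M.
size 2: {B,C}, {B,H}, {B,N} …(+7); under {B,C} V still reaches {M,T} ∋ M.
V↔M cannot be blocked by any observed set — no back-door set.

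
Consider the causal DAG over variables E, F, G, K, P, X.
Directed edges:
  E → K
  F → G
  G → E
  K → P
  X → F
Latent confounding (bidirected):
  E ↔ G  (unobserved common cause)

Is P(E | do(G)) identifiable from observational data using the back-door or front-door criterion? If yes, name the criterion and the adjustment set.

P(E|do(G)): not identifiable (no BD/FD set).

desc(G)\{G}={E,K,P}; candidates ⊆ {F,X}.
G↔E: latent back-door arc(s) into G.
size 0: {}; under {} G still reaches {E,F,K,P,X} ∋ E.
size 1: {F}, {X}; under {F} G still reaches {E,K,P} ∋ E.
size 2: {F,X}; under {F,X} G still reaches {E,K,P} ∋ E.
G↔E cannot be blocked by any observed set — no back-door set.
No mediator lies on a directed G→…→E path.
Neither criterion identifies P(E|do(G)) in this graph.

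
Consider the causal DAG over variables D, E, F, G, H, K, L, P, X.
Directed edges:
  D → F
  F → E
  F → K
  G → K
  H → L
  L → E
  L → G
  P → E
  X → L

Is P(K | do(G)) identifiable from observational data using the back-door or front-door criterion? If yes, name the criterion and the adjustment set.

desc(G)\{G}={K}; candidates ⊆ {D,E,F,H,L,P,X}.
∅: G⊥K given ∅ in G with G→· removed — back-door holds.
P(K|do(G)) = P(K|G) — no adjustment needed.

P(K|do(G)): backdoor, adjust for ∅.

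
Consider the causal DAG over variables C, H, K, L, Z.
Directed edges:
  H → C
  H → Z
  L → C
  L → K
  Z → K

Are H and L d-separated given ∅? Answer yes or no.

Yes — H ⊥ L | ∅.

Bayes-Ball from H | ∅ reaches {C,K,Z}.
L ∉ reach(H|∅) ⇒ H ⊥ L | ∅.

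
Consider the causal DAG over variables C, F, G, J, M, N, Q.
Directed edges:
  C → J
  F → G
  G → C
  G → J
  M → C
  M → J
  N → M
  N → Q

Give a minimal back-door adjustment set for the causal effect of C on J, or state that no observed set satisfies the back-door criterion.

desc(C)\{C}={J}; candidates ⊆ {F,G,M,N,Q}.
size 0: {}; under {} C still reaches {F,G,J,M,N,Q} ∋ J.
size 1: {F}, {G}, {M} …(+2); under {F} C still reaches {G,J,M,N,Q} ∋ J.
{G,M}: C⊥J given {G,M} in G with C→· removed — back-door holds.

C→J: minimal back-door set {G, M}.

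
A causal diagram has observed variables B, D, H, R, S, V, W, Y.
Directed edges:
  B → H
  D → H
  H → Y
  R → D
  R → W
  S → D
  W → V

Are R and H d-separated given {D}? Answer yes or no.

Bayes-Ball from R | {D} reaches {S,V,W}.
H ∉ reach(R|{D}) ⇒ R ⊥ H | {D}.

Yes — R ⊥ H | {D}.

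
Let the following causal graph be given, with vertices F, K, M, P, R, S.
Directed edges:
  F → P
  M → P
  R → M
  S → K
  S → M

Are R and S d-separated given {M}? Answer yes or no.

No — R and S are d-connected given {M}.

Bayes-Ball from R | {M} reaches {K,S}.
S ∈ reach(R|{M}) ⇒ R ⊥̸ S | {M}.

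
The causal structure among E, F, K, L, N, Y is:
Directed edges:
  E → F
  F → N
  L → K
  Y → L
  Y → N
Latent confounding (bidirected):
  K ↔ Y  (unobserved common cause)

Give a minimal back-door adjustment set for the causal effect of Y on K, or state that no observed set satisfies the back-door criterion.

desc(Y)\{Y}={K,L,N}; candidates ⊆ {E,F}.
Y↔K: latent back-door arc(s) into Y.
size 0: {}; under {} Y still reaches {K} ∋ K.
size 1: {E}, {F}; under {E} Y still reaches {K} ∋ K.
size 2: {E,F}; under {E,F} Y still reaches {K} ∋ K.
Y↔K cannot be blocked by any observed set — no back-door set.

Y→K: no observed back-door set.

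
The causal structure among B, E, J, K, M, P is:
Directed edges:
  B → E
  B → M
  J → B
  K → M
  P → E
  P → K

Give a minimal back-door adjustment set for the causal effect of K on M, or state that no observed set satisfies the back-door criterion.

K→M: minimal back-door set ∅.

desc(K)\{K}={M}; candidates ⊆ {B,E,J,P}.
∅: K⊥M given ∅ in G with K→· removed — back-door holds.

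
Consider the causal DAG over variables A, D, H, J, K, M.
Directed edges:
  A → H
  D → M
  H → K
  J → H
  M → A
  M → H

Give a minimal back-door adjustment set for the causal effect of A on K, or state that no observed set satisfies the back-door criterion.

A→K: minimal back-door set {M}.

desc(A)\{A}={H,K}; candidates ⊆ {D,J,M}.
size 0: {}; under {} A still reaches {D,H,K,M} ∋ K.
{M}: A⊥K given {M} in G with A→· removed — back-door holds.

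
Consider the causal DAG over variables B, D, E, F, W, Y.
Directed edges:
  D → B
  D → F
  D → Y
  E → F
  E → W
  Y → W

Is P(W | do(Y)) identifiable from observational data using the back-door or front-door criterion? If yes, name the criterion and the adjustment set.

desc(Y)\{Y}={W}; candidates ⊆ {B,D,E,F}.
∅: Y⊥W given ∅ in G with Y→· removed — back-door holds.
P(W|do(Y)) = P(W|Y) — no adjustment needed.

P(W|do(Y)): backdoor, adjust for ∅.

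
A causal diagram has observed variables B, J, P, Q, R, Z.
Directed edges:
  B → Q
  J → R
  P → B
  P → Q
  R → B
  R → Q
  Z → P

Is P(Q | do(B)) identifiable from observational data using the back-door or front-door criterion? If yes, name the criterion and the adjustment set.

P(Q|do(B)): backdoor, adjust for {P, R}.

desc(B)\{B}={Q}; candidates ⊆ {J,P,R,Z}.
size 0: {}; under {} B still reaches {J,P,Q,R,Z} ∋ Q.
size 1: {J}, {P}, {R} …(+1); under {J} B still reaches {P,Q,R,Z} ∋ Q.
{P,R}: B⊥Q given {P,R} in G with B→· removed — back-door holds.
P(Q|do(B)) = Σ_{P,R} P(Q|B,P,R)·P(P,R).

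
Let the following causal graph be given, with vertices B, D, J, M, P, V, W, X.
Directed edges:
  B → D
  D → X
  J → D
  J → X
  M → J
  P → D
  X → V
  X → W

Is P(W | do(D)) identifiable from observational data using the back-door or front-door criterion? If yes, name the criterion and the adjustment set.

desc(D)\{D}={V,W,X}; candidates ⊆ {B,J,M,P}.
size 0: {}; under {} D still reaches {B,J,M,P,V,W,X} ∋ W.
{J}: D⊥W given {J} in G with D→· removed — back-door holds.
P(W|do(D)) = Σ_{J} P(W|D,J)·P(J).

P(W|do(D)): backdoor, adjust for {J}.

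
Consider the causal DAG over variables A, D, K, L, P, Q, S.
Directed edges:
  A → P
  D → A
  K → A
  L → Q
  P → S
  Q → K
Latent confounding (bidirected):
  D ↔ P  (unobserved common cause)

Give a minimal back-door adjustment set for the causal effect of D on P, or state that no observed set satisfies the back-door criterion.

desc(D)\{D}={A,P,S}; candidates ⊆ {K,L,Q}.
D↔P: latent back-door arc(s) into D.
size 0: {}; under {} D still reaches {P,S} ∋ P.
size 1: {K}, {L}, {Q}; under {K} D still reaches {P,S} ∋ P.
size 2: {K,L}, {K,Q}, {L,Q}; under {K,L} D still reaches {P,S} ∋ P.
D↔P cannot be blocked by any observed set — no back-door set.

D→P: no observed back-door set.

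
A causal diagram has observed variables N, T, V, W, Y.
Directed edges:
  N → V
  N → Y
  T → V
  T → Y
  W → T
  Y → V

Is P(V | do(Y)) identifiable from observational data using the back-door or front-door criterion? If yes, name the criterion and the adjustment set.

desc(Y)\{Y}={V}; candidates ⊆ {N,T,W}.
size 0: {}; under {} Y still reaches {N,T,V,W} ∋ V.
size 1: {N}, {T}, {W}; under {N} Y still reaches {T,V,W} ∋ V.
{N,T}: Y⊥V given {N,T} in G with Y→· removed — back-door holds.
P(V|do(Y)) = Σ_{N,T} P(V|Y,N,T)·P(N,T).

P(V|do(Y)): backdoor, adjust for {N, T}.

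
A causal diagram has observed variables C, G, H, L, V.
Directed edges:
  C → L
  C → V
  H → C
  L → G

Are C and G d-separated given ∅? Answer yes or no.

No — C and G are d-connected given ∅.

Bayes-Ball from C | ∅ reaches {G,H,L,V}.
G ∈ reach(C|∅) ⇒ C ⊥̸ G | ∅.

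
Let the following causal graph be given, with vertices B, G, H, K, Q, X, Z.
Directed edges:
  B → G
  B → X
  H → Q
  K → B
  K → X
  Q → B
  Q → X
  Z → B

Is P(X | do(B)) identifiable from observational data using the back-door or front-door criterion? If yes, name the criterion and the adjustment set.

P(X|do(B)): backdoor, adjust for {K, Q}.

desc(B)\{B}={G,X}; candidates ⊆ {H,K,Q,Z}.
size 0: {}; under {} B still reaches {H,K,Q,X,Z} ∋ X.
size 1: {H}, {K}, {Q} …(+1); under {H} B still reaches {K,Q,X,Z} ∋ X.
{K,Q}: B⊥X given {K,Q} in G with B→· removed — back-door holds.
P(X|do(B)) = Σ_{K,Q} P(X|B,K,Q)·P(K,Q).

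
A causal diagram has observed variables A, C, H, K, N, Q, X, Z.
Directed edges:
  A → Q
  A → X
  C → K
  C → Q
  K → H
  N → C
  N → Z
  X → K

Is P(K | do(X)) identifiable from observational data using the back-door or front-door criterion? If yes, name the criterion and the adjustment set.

P(K|do(X)): backdoor, adjust for ∅.

desc(X)\{X}={H,K}; candidates ⊆ {A,C,N,Q,Z}.
∅: X⊥K given ∅ in G with X→· removed — back-door holds.
P(K|do(X)) = P(K|X) — no adjustment needed.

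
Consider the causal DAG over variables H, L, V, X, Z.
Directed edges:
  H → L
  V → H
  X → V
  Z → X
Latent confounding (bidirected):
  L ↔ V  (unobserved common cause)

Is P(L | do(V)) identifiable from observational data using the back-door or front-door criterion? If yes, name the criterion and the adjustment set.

desc(V)\{V}={H,L}; candidates ⊆ {X,Z}.
V↔L: latent back-door arc(s) into V.
size 0: {}; under {} V still reaches {L,X,Z} ∋ L.
size 1: {X}, {Z}; under {X} V still reaches {L} ∋ L.
size 2: {X,Z}; under {X,Z} V still reaches {L} ∋ L.
V↔L cannot be blocked by any observed set — no back-door set.
{H}: (i) intercepts every directed V→L path; (ii) no back-door V→{H}; (iii) {V} blocks every back-door {H}→L. Front-door holds.
P(L|do(V)) = Σ_{H} P(H|V) Σ_{V'} P(L|H,V')P(V').

P(L|do(V)): frontdoor, adjust for {H}.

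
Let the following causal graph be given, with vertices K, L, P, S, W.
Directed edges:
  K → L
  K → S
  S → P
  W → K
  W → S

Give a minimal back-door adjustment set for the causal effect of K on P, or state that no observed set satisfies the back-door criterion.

K→P: minimal back-door set {W}.

desc(K)\{K}={L,P,S}; candidates ⊆ {W}.
size 0: {}; under {} K still reaches {P,S,W} ∋ P.
{W}: K⊥P given {W} in G with K→· removed — back-door holds.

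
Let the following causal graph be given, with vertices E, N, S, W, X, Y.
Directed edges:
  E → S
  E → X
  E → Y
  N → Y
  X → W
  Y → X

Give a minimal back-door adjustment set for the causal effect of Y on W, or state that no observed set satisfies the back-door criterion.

Y→W: minimal back-door set {E}.

desc(Y)\{Y}={W,X}; candidates ⊆ {E,N,S}.
size 0: {}; under {} Y still reaches {E,N,S,W,X} ∋ W.
{E}: Y⊥W given {E} in G with Y→· removed — back-door holds.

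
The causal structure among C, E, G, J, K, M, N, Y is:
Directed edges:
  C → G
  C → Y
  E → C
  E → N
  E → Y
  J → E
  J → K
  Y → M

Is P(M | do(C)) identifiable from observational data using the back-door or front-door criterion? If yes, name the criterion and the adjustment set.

desc(C)\{C}={G,M,Y}; candidates ⊆ {E,J,K,N}.
size 0: {}; under {} C still reaches {E,J,K,M,N,Y} ∋ M.
{E}: C⊥M given {E} in G with C→· removed — back-door holds.
P(M|do(C)) = Σ_{E} P(M|C,E)·P(E).

P(M|do(C)): backdoor, adjust for {E}.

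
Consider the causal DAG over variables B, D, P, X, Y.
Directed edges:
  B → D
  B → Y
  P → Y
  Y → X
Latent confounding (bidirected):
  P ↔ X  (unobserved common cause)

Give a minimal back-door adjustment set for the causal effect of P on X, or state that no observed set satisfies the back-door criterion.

P→X: no observed back-door set.

desc(P)\{P}={X,Y}; candidates ⊆ {B,D}.
P↔X: latent back-door arc(s) into P.
size 0: {}; under {} P still reaches {X} ∋ X.
size 1: {B}, {D}; under {B} P still reaches {X} ∋ X.
size 2: {B,D}; under {B,D} P still reaches {X} ∋ X.
P↔X cannot be blocked by any observed set — no back-door set.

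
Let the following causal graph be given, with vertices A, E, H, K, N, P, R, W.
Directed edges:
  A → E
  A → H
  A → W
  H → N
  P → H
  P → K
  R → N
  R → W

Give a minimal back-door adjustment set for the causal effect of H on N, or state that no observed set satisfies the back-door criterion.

H→N: minimal back-door set ∅.

desc(H)\{H}={N}; candidates ⊆ {A,E,K,P,R,W}.
∅: H⊥N given ∅ in G with H→· removed — back-door holds.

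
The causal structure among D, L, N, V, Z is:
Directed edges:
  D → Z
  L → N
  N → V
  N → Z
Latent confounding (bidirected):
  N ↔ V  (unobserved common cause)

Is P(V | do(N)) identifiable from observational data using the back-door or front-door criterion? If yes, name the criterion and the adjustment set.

desc(N)\{N}={V,Z}; candidates ⊆ {D,L}.
N↔V: latent back-door arc(s) into N.
size 0: {}; under {} N still reaches {L,V} ∋ V.
size 1: {D}, {L}; under {D} N still reaches {L,V} ∋ V.
size 2: {D,L}; under {D,L} N still reaches {V} ∋ V.
N↔V cannot be blocked by any observed set — no back-door set.
No mediator lies on a directed N→…→V path.
Neither criterion identifies P(V|do(N)) in this graph.

P(V|do(N)): not identifiable (no BD/FD set).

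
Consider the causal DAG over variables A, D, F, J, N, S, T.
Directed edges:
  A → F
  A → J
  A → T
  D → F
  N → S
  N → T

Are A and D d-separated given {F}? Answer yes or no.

No — A and D are d-connected given {F}.

Bayes-Ball from A | {F} reaches {D,J,T}.
D ∈ reach(A|{F}) ⇒ A ⊥̸ D | {F}.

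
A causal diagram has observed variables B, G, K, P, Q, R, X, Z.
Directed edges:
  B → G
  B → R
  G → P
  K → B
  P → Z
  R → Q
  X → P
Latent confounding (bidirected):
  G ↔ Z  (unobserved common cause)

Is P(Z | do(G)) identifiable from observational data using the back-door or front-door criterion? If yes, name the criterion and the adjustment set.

P(Z|do(G)): frontdoor, adjust for {P}.

desc(G)\{G}={P,Z}; candidates ⊆ {B,K,Q,R,X}.
G↔Z: latent back-door arc(s) into G.
size 0: {}; under {} G still reaches {B,K,Q,R,Z} ∋ Z.
size 1: {B}, {K}, {Q} …(+2); under {B} G still reaches {Z} ∋ Z.
size 2: {B,K}, {B,Q}, {B,R} …(+7); under {B,K} G still reaches {Z} ∋ Z.
G↔Z cannot be blocked by any observed set — no back-door set.
{P}: (i) intercepts every directed G→Z path; (ii) no back-door G→{P}; (iii) {G} blocks every back-door {P}→Z. Front-door holds.
P(Z|do(G)) = Σ_{P} P(P|G) Σ_{G'} P(Z|P,G')P(G').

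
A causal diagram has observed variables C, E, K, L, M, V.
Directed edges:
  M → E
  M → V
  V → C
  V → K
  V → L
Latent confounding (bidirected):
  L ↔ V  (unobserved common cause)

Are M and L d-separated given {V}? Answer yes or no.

No — M and L are d-connected given {V}.

Bayes-Ball from M | {V} reaches {E,L}.
L ∈ reach(M|{V}) ⇒ M ⊥̸ L | {V}.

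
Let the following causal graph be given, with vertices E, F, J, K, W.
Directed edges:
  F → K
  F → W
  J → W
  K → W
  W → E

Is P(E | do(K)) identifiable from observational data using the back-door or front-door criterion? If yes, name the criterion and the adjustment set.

desc(K)\{K}={E,W}; candidates ⊆ {F,J}.
size 0: {}; under {} K still reaches {E,F,W} ∋ E.
{F}: K⊥E given {F} in G with K→· removed — back-door holds.
P(E|do(K)) = Σ_{F} P(E|K,F)·P(F).

P(E|do(K)): backdoor, adjust for {F}.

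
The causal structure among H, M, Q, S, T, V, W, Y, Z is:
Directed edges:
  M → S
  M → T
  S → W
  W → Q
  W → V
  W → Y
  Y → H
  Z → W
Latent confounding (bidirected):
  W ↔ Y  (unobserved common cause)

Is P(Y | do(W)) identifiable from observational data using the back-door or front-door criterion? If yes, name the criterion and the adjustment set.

P(Y|do(W)): not identifiable (no BD/FD set).

desc(W)\{W}={H,Q,V,Y}; candidates ⊆ {M,S,T,Z}.
W↔Y: latent back-door arc(s) into W.
size 0: {}; under {} W still reaches {H,M,S,T,Y,Z} ∋ Y.
size 1: {M}, {S}, {T} …(+1); under {M} W still reaches {H,S,Y,Z} ∋ Y.
size 2: {M,S}, {M,T}, {M,Z} …(+3); under {M,S} W still reaches {H,Y,Z} ∋ Y.
W↔Y cannot be blocked by any observed set — no back-door set.
No mediator lies on a directed W→…→Y path.
Neither criterion identifies P(Y|do(W)) in this graph.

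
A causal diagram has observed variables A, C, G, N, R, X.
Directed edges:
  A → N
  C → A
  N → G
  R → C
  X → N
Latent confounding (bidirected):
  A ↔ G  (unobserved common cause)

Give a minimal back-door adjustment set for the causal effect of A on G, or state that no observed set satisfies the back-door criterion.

desc(A)\{A}={G,N}; candidates ⊆ {C,R,X}.
A↔G: latent back-door arc(s) into A.
size 0: {}; under {} A still reaches {C,G,R} ∋ G.
size 1: {C}, {R}, {X}; under {C} A still reaches {G} ∋ G.
size 2: {C,R}, {C,X}, {R,X}; under {C,R} A still reaches {G} ∋ G.
A↔G cannot be blocked by any observed set — no back-door set.

A→G: no observed back-door set.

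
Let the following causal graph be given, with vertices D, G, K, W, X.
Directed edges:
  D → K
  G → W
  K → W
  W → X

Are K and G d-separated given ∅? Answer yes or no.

Bayes-Ball from K | ∅ reaches {D,W,X}.
G ∉ reach(K|∅) ⇒ K ⊥ G | ∅.

Yes — K ⊥ G | ∅.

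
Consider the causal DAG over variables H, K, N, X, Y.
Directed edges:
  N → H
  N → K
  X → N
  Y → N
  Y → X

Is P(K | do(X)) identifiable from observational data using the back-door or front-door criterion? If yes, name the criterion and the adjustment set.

desc(X)\{X}={H,K,N}; candidates ⊆ {Y}.
size 0: {}; under {} X still reaches {H,K,N,Y} ∋ K.
{Y}: X⊥K given {Y} in G with X→· removed — back-door holds.
P(K|do(X)) = Σ_{Y} P(K|X,Y)·P(Y).

P(K|do(X)): backdoor, adjust for {Y}.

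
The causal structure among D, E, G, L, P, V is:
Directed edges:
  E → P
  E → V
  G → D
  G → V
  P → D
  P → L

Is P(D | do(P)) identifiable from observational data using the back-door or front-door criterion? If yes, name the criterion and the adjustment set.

P(D|do(P)): backdoor, adjust for ∅.

desc(P)\{P}={D,L}; candidates ⊆ {E,G,V}.
∅: P⊥D given ∅ in G with P→· removed — back-door holds.
P(D|do(P)) = P(D|P) — no adjustment needed.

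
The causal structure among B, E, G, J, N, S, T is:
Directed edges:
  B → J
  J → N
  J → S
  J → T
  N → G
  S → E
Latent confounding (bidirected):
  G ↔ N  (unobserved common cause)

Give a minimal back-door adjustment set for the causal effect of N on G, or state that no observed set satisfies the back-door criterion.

desc(N)\{N}={G}; candidates ⊆ {B,E,J,S,T}.
N↔G: latent back-door arc(s) into N.
size 0: {}; under {} N still reaches {B,E,G,J,S,T} ∋ G.
size 1: {B}, {E}, {J} …(+2); under {B} N still reaches {E,G,J,S,T} ∋ G.
size 2: {B,E}, {B,J}, {B,S} …(+7); under {B,E} N still reaches {G,J,S,T} ∋ G.
N↔G cannot be blocked by any observed set — no back-door set.

N→G: no observed back-door set.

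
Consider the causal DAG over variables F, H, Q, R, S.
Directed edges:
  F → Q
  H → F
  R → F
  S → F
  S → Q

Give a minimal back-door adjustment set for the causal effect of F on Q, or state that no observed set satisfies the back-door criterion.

F→Q: minimal back-door set {S}.

desc(F)\{F}={Q}; candidates ⊆ {H,R,S}.
size 0: {}; under {} F still reaches {H,Q,R,S} ∋ Q.
{S}: F⊥Q given {S} in G with F→· removed — back-door holds.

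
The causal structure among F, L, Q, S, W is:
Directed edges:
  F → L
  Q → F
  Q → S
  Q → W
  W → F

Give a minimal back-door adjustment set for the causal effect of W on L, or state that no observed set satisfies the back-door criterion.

W→L: minimal back-door set {Q}.

desc(W)\{W}={F,L}; candidates ⊆ {Q,S}.
size 0: {}; under {} W still reaches {F,L,Q,S} ∋ L.
{Q}: W⊥L given {Q} in G with W→· removed — back-door holds.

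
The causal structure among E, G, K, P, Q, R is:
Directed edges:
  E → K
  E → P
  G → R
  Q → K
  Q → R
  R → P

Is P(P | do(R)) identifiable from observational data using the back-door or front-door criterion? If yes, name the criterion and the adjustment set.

P(P|do(R)): backdoor, adjust for ∅.

desc(R)\{R}={P}; candidates ⊆ {E,G,K,Q}.
∅: R⊥P given ∅ in G with R→· removed — back-door holds.
P(P|do(R)) = P(P|R) — no adjustment needed.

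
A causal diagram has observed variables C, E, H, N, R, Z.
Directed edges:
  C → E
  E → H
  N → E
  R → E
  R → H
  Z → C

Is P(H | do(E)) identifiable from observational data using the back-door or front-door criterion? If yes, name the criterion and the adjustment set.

P(H|do(E)): backdoor, adjust for {R}.

desc(E)\{E}={H}; candidates ⊆ {C,N,R,Z}.
size 0: {}; under {} E still reaches {C,H,N,R,Z} ∋ H.
{R}: E⊥H given {R} in G with E→· removed — back-door holds.
P(H|do(E)) = Σ_{R} P(H|E,R)·P(R).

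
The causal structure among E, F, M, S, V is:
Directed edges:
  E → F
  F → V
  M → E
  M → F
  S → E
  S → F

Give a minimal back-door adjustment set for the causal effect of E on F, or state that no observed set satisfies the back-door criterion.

desc(E)\{E}={F,V}; candidates ⊆ {M,S}.
size 0: {}; under {} E still reaches {F,M,S,V} ∋ F.
size 1: {M}, {S}; under {M} E still reaches {F,S,V} ∋ F.
{M,S}: E⊥F given {M,S} in G with E→· removed — back-door holds.

E→F: minimal back-door set {M, S}.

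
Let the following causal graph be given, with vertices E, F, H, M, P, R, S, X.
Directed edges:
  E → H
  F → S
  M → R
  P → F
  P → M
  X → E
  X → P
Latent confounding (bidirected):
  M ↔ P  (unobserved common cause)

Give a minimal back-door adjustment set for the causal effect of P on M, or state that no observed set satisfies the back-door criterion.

desc(P)\{P}={F,M,R,S}; candidates ⊆ {E,H,X}.
P↔M: latent back-door arc(s) into P.
size 0: {}; under {} P still reaches {E,H,M,R,X} ∋ M.
size 1: {E}, {H}, {X}; under {E} P still reaches {M,R,X} ∋ M.
size 2: {E,H}, {E,X}, {H,X}; under {E,H} P still reaches {M,R,X} ∋ M.
P↔M cannot be blocked by any observed set — no back-door set.

P→M: no observed back-door set.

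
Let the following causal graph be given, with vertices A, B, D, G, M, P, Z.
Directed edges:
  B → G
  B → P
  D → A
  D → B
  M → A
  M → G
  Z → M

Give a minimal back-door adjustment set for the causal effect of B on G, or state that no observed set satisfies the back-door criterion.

B→G: minimal back-door set ∅.

desc(B)\{B}={G,P}; candidates ⊆ {A,D,M,Z}.
∅: B⊥G given ∅ in G with B→· removed — back-door holds.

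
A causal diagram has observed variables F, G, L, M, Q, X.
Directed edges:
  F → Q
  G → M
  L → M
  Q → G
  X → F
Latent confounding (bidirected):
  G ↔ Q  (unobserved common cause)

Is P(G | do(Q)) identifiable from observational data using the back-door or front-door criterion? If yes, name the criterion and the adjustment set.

P(G|do(Q)): not identifiable (no BD/FD set).

desc(Q)\{Q}={G,M}; candidates ⊆ {F,L,X}.
Q↔G: latent back-door arc(s) into Q.
size 0: {}; under {} Q still reaches {F,G,M,X} ∋ G.
size 1: {F}, {L}, {X}; under {F} Q still reaches {G,M} ∋ G.
size 2: {F,L}, {F,X}, {L,X}; under {F,L} Q still reaches {G,M} ∋ G.
Q↔G cannot be blocked by any observed set — no back-door set.
No mediator lies on a directed Q→…→G path.
Neither criterion identifies P(G|do(Q)) in this graph.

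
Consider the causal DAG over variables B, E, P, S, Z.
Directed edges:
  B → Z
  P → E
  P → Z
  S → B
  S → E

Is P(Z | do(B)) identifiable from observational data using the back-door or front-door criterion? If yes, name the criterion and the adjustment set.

desc(B)\{B}={Z}; candidates ⊆ {E,P,S}.
∅: B⊥Z given ∅ in G with B→· removed — back-door holds.
P(Z|do(B)) = P(Z|B) — no adjustment needed.

P(Z|do(B)): backdoor, adjust for ∅.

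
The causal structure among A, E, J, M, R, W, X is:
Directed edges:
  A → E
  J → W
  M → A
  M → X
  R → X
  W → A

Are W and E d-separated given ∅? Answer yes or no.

Bayes-Ball from W | ∅ reaches {A,E,J}.
E ∈ reach(W|∅) ⇒ W ⊥̸ E | ∅.

No — W and E are d-connected given ∅.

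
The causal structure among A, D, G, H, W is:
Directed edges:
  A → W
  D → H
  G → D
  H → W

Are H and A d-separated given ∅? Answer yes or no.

Yes — H ⊥ A | ∅.

Bayes-Ball from H | ∅ reaches {D,G,W}.
A ∉ reach(H|∅) ⇒ H ⊥ A | ∅.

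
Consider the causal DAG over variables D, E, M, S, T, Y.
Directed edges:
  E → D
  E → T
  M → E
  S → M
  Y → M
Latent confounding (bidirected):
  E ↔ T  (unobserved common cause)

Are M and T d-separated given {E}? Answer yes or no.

No — M and T are d-connected given {E}.

Bayes-Ball from M | {E} reaches {S,T,Y}.
T ∈ reach(M|{E}) ⇒ M ⊥̸ T | {E}.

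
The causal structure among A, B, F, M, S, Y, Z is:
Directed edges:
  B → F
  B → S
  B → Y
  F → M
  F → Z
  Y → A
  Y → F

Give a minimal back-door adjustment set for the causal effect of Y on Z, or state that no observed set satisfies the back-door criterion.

Y→Z: minimal back-door set {B}.

desc(Y)\{Y}={A,F,M,Z}; candidates ⊆ {B,S}.
size 0: {}; under {} Y still reaches {B,F,M,S,Z} ∋ Z.
{B}: Y⊥Z given {B} in G with Y→· removed — back-door holds.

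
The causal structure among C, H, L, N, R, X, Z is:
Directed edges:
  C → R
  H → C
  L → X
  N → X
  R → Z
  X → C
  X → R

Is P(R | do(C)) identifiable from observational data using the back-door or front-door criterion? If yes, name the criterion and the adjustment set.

P(R|do(C)): backdoor, adjust for {X}.

desc(C)\{C}={R,Z}; candidates ⊆ {H,L,N,X}.
size 0: {}; under {} C still reaches {H,L,N,R,X,Z} ∋ R.
{X}: C⊥R given {X} in G with C→· removed — back-door holds.
P(R|do(C)) = Σ_{X} P(R|C,X)·P(X).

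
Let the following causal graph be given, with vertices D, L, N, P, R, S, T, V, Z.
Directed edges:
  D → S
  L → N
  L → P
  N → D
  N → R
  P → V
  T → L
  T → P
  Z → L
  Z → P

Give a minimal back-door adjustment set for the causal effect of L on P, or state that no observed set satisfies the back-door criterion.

desc(L)\{L}={D,N,P,R,S,V}; candidates ⊆ {T,Z}.
size 0: {}; under {} L still reaches {P,T,V,Z} ∋ P.
size 1: {T}, {Z}; under {T} L still reaches {P,V,Z} ∋ P.
{T,Z}: L⊥P given {T,Z} in G with L→· removed — back-door holds.

L→P: minimal back-door set {T, Z}.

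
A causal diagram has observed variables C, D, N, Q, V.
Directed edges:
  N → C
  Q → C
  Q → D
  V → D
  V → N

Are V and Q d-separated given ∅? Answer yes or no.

Yes — V ⊥ Q | ∅.

Bayes-Ball from V | ∅ reaches {C,D,N}.
Q ∉ reach(V|∅) ⇒ V ⊥ Q | ∅.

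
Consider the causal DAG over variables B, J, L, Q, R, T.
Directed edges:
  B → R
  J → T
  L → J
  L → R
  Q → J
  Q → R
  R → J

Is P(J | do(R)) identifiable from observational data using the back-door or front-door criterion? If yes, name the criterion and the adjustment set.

P(J|do(R)): backdoor, adjust for {L, Q}.

desc(R)\{R}={J,T}; candidates ⊆ {B,L,Q}.
size 0: {}; under {} R still reaches {B,J,L,Q,T} ∋ J.
size 1: {B}, {L}, {Q}; under {B} R still reaches {J,L,Q,T} ∋ J.
{L,Q}: R⊥J given {L,Q} in G with R→· removed — back-door holds.
P(J|do(R)) = Σ_{L,Q} P(J|R,L,Q)·P(L,Q).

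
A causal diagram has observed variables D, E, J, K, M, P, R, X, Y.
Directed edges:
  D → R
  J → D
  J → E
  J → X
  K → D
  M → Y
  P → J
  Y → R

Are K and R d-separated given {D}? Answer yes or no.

Bayes-Ball from K | {D} reaches {E,J,P,X}.
R ∉ reach(K|{D}) ⇒ K ⊥ R | {D}.

Yes — K ⊥ R | {D}.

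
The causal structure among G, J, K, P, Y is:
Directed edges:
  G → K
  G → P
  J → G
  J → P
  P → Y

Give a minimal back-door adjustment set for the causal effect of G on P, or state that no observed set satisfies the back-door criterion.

desc(G)\{G}={K,P,Y}; candidates ⊆ {J}.
size 0: {}; under {} G still reaches {J,P,Y} ∋ P.
{J}: G⊥P given {J} in G with G→· removed — back-door holds.

G→P: minimal back-door set {J}.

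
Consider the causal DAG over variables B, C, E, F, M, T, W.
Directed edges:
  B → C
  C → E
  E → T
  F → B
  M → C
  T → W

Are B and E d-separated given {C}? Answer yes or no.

Bayes-Ball from B | {C} reaches {F,M}.
E ∉ reach(B|{C}) ⇒ B ⊥ E | {C}.

Yes — B ⊥ E | {C}.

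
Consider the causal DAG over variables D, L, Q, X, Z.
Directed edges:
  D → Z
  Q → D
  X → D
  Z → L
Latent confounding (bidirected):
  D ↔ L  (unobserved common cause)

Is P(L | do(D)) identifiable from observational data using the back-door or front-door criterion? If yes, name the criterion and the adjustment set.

desc(D)\{D}={L,Z}; candidates ⊆ {Q,X}.
D↔L: latent back-door arc(s) into D.
size 0: {}; under {} D still reaches {L,Q,X} ∋ L.
size 1: {Q}, {X}; under {Q} D still reaches {L,X} ∋ L.
size 2: {Q,X}; under {Q,X} D still reaches {L} ∋ L.
D↔L cannot be blocked by any observed set — no back-door set.
{Z}: (i) intercepts every directed D→L path; (ii) no back-door D→{Z}; (iii) {D} blocks every back-door {Z}→L. Front-door holds.
P(L|do(D)) = Σ_{Z} P(Z|D) Σ_{D'} P(L|Z,D')P(D').

P(L|do(D)): frontdoor, adjust for {Z}.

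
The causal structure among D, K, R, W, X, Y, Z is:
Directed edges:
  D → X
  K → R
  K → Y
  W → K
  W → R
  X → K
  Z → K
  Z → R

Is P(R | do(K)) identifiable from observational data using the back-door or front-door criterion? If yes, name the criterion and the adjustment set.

desc(K)\{K}={R,Y}; candidates ⊆ {D,W,X,Z}.
size 0: {}; under {} K still reaches {D,R,W,X,Z} ∋ R.
size 1: {D}, {W}, {X} …(+1); under {D} K still reaches {R,W,X,Z} ∋ R.
{W,Z}: K⊥R given {W,Z} in G with K→· removed — back-door holds.
P(R|do(K)) = Σ_{W,Z} P(R|K,W,Z)·P(W,Z).

P(R|do(K)): backdoor, adjust for {W, Z}.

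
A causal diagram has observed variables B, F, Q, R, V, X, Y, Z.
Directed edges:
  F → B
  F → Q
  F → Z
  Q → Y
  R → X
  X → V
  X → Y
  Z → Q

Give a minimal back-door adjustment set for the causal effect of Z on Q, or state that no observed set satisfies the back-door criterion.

Z→Q: minimal back-door set {F}.

desc(Z)\{Z}={Q,Y}; candidates ⊆ {B,F,R,V,X}.
size 0: {}; under {} Z still reaches {B,F,Q,Y} ∋ Q.
{F}: Z⊥Q given {F} in G with Z→· removed — back-door holds.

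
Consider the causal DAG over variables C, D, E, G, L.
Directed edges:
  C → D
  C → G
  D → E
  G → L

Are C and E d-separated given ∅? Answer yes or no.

Bayes-Ball from C | ∅ reaches {D,E,G,L}.
E ∈ reach(C|∅) ⇒ C ⊥̸ E | ∅.

No — C and E are d-connected given ∅.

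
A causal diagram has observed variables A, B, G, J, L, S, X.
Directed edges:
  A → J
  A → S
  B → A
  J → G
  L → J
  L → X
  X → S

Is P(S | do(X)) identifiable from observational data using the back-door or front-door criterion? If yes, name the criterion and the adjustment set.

desc(X)\{X}={S}; candidates ⊆ {A,B,G,J,L}.
∅: X⊥S given ∅ in G with X→· removed — back-door holds.
P(S|do(X)) = P(S|X) — no adjustment needed.

P(S|do(X)): backdoor, adjust for ∅.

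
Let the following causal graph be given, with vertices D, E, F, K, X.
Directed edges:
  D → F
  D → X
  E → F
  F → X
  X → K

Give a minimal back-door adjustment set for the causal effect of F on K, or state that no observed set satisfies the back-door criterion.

desc(F)\{F}={K,X}; candidates ⊆ {D,E}.
size 0: {}; under {} F still reaches {D,E,K,X} ∋ K.
{D}: F⊥K given {D} in G with F→· removed — back-door holds.

F→K: minimal back-door set {D}.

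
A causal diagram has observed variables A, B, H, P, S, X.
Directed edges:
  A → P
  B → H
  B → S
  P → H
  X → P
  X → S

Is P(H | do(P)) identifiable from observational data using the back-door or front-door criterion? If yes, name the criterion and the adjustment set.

desc(P)\{P}={H}; candidates ⊆ {A,B,S,X}.
∅: P⊥H given ∅ in G with P→· removed — back-door holds.
P(H|do(P)) = P(H|P) — no adjustment needed.

P(H|do(P)): backdoor, adjust for ∅.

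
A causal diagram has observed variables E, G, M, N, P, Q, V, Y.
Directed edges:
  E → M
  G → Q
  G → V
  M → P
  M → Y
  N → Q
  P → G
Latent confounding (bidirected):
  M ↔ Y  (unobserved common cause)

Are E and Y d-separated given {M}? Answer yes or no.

No — E and Y are d-connected given {M}.

Bayes-Ball from E | {M} reaches {Y}.
Y ∈ reach(E|{M}) ⇒ E ⊥̸ Y | {M}.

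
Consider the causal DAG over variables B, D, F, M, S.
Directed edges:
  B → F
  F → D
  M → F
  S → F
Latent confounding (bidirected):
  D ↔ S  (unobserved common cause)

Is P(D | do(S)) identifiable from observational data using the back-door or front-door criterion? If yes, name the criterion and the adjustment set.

desc(S)\{S}={D,F}; candidates ⊆ {B,M}.
S↔D: latent back-door arc(s) into S.
size 0: {}; under {} S still reaches {D} ∋ D.
size 1: {B}, {M}; under {B} S still reaches {D} ∋ D.
size 2: {B,M}; under {B,M} S still reaches {D} ∋ D.
S↔D cannot be blocked by any observed set — no back-door set.
{F}: (i) intercepts every directed S→D path; (ii) no back-door S→{F}; (iii) {S} blocks every back-door {F}→D. Front-door holds.
P(D|do(S)) = Σ_{F} P(F|S) Σ_{S'} P(D|F,S')P(S').

P(D|do(S)): frontdoor, adjust for {F}.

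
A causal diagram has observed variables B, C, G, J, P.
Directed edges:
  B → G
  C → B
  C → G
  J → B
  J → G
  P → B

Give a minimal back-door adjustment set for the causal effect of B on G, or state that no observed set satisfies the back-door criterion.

B→G: minimal back-door set {C, J}.

desc(B)\{B}={G}; candidates ⊆ {C,J,P}.
size 0: {}; under {} B still reaches {C,G,J,P} ∋ G.
size 1: {C}, {J}, {P}; under {C} B still reaches {G,J,P} ∋ G.
{C,J}: B⊥G given {C,J} in G with B→· removed — back-door holds.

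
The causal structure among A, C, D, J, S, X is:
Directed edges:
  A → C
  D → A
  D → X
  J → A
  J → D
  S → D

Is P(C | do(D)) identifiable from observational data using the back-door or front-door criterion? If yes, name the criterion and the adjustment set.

P(C|do(D)): backdoor, adjust for {J}.

desc(D)\{D}={A,C,X}; candidates ⊆ {J,S}.
size 0: {}; under {} D still reaches {A,C,J,S} ∋ C.
{J}: D⊥C given {J} in G with D→· removed — back-door holds.
P(C|do(D)) = Σ_{J} P(C|D,J)·P(J).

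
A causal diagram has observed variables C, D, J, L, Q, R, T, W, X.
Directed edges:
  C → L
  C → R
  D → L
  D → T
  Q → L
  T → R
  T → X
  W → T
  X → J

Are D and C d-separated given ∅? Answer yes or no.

Yes — D ⊥ C | ∅.

Bayes-Ball from D | ∅ reaches {J,L,R,T,X}.
C ∉ reach(D|∅) ⇒ D ⊥ C | ∅.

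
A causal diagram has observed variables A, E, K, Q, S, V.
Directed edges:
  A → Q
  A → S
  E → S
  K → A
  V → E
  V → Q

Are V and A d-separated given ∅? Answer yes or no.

Yes — V ⊥ A | ∅.

Bayes-Ball from V | ∅ reaches {E,Q,S}.
A ∉ reach(V|∅) ⇒ V ⊥ A | ∅.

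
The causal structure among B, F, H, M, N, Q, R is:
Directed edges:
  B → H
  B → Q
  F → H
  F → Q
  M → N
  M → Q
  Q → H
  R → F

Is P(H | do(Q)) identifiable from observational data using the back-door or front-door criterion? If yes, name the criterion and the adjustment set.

desc(Q)\{Q}={H}; candidates ⊆ {B,F,M,N,R}.
size 0: {}; under {} Q still reaches {B,F,H,M,N,R} ∋ H.
size 1: {B}, {F}, {M} …(+2); under {B} Q still reaches {F,H,M,N,R} ∋ H.
{B,F}: Q⊥H given {B,F} in G with Q→· removed — back-door holds.
P(H|do(Q)) = Σ_{B,F} P(H|Q,B,F)·P(B,F).

P(H|do(Q)): backdoor, adjust for {B, F}.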